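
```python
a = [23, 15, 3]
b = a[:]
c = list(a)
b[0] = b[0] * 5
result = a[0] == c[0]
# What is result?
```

After line 1: a = [23, 15, 3]
After line 2 (b = a[:], copy): a = [23, 15, 3], b = [23, 15, 3]
After line 3 (c = list(a) is a copy, new object): c = [23, 15, 3]
After line 4 (b[0] = 23 * 5 = 115; only b mutates (copy)): a = [23, 15, 3], b = [115, 15, 3], c = [23, 15, 3]
After line 5 (a[0] = 23, c[0] = 23; result = True)

True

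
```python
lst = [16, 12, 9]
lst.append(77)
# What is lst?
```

[16, 12, 9, 77]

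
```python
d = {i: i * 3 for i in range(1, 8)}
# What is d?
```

{1: 3, 2: 6, 3: 9, 4: 12, 5: 15, 6: 18, 7: 21}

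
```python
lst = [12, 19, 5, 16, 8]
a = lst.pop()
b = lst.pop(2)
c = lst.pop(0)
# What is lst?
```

After line 1: lst = [12, 19, 5, 16, 8]
After line 2 (pop() -> a = 8): lst = [12, 19, 5, 16]
After line 3 (pop(2) -> b = 5): lst = [12, 19, 16]
After line 4 (pop(0) -> c = 12): lst = [19, 16]

[19, 16]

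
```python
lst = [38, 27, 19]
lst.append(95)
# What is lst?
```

[38, 27, 19, 95]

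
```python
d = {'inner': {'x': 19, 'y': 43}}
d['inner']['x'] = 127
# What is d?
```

After line 1: d = {'inner': {'x': 19, 'y': 43}}
After line 2 (inner x overwritten): d = {'inner': {'x': 127, 'y': 43}}

{'inner': {'x': 127, 'y': 43}}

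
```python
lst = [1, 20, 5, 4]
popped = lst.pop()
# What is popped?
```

4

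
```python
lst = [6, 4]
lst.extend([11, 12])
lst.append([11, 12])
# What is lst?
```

After line 1: lst = [6, 4]
After line 2 (extend unpacks [11, 12]): lst = [6, 4, 11, 12]
After line 3 (append adds [11, 12] as single element): lst = [6, 4, 11, 12, [11, 12]]

[6, 4, 11, 12, [11, 12]]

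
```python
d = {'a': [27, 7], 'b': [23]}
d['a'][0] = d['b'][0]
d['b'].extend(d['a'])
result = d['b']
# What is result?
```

After line 1: d = {'a': [27, 7], 'b': [23]}
After line 2 (a[0] = b[0] = 23): d = {'a': [23, 7], 'b': [23]}
After line 3 (b.extend(a) appends [23, 7]): d = {'a': [23, 7], 'b': [23, 23, 7]}
After line 4: result = d['b'] = [23, 23, 7]

[23, 23, 7]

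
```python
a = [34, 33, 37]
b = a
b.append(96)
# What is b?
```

After line 1: a = [34, 33, 37]
After line 2 (b = a is an alias, same object): a = [34, 33, 37], b = [34, 33, 37]
After line 3 (b.append mutates the shared list): a = [34, 33, 37, 96], b = [34, 33, 37, 96]

[34, 33, 37, 96]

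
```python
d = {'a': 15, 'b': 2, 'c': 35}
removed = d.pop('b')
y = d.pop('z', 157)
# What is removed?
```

After line 1: d = {'a': 15, 'b': 2, 'c': 35}
After line 2 (pop 'b' returns 2): d = {'a': 15, 'c': 35}, removed = 2
After line 3 (pop 'z' missing, returns default 157): d = {'a': 15, 'c': 35}, y = 157

2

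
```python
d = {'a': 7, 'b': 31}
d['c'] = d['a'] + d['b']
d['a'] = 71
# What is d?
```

After line 1: d = {'a': 7, 'b': 31}
After line 2 (d['c'] = 7 + 31): d = {'a': 7, 'b': 31, 'c': 38}
After line 3: d = {'a': 71, 'b': 31, 'c': 38}

{'a': 71, 'b': 31, 'c': 38}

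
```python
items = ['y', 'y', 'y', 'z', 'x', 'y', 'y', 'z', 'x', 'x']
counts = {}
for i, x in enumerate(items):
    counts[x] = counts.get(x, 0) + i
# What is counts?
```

Initial: counts = {}, items = ['y', 'y', 'y', 'z', 'x', 'y', 'y', 'z', 'x', 'x']
i=0, x='y': counts = {'y': 0}
i=1, x='y': counts = {'y': 1}
i=2, x='y': counts = {'y': 3}
i=3, x='z': counts = {'y': 3, 'z': 3}
i=4, x='x': counts = {'y': 3, 'z': 3, 'x': 4}
i=5, x='y': counts = {'y': 8, 'z': 3, 'x': 4}
i=6, x='y': counts = {'y': 14, 'z': 3, 'x': 4}
i=7, x='z': counts = {'y': 14, 'z': 10, 'x': 4}
i=8, x='x': counts = {'y': 14, 'z': 10, 'x': 12}
i=9, x='x': counts = {'y': 14, 'z': 10, 'x': 21}

{'y': 14, 'z': 10, 'x': 21}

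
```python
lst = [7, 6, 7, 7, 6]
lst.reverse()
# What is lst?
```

[6, 7, 7, 6, 7]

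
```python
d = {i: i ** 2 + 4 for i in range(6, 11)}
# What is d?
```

{6: 40, 7: 53, 8: 68, 9: 85, 10: 104}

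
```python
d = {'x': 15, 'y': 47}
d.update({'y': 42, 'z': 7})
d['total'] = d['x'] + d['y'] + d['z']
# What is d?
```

After line 1: d = {'x': 15, 'y': 47}
After line 2 (y overwritten, z added): d = {'x': 15, 'y': 42, 'z': 7}
After line 3 (total = 15 + 42 + 7 = 64): d = {'x': 15, 'y': 42, 'z': 7, 'total': 64}

{'x': 15, 'y': 42, 'z': 7, 'total': 64}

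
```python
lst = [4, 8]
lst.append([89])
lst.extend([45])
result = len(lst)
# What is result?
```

After line 1: lst = [4, 8]
After line 2 (append adds [89] as single element): lst = [4, 8, [89]]
After line 3 (extend unpacks [45], adds 45): lst = [4, 8, [89], 45]
After line 4: result = len(lst) = 4

4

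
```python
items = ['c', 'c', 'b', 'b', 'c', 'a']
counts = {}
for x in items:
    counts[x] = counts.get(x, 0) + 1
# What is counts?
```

Initial: counts = {}, items = ['c', 'c', 'b', 'b', 'c', 'a']
See 'c': counts = {'c': 1}
See 'c': counts = {'c': 2}
See 'b': counts = {'c': 2, 'b': 1}
See 'b': counts = {'c': 2, 'b': 2}
See 'c': counts = {'c': 3, 'b': 2}
See 'a': counts = {'c': 3, 'b': 2, 'a': 1}

{'c': 3, 'b': 2, 'a': 1}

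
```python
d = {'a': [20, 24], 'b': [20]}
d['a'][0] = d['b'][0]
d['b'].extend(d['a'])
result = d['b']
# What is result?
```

After line 1: d = {'a': [20, 24], 'b': [20]}
After line 2 (a[0] = b[0] = 20): d = {'a': [20, 24], 'b': [20]}
After line 3 (b.extend(a) appends [20, 24]): d = {'a': [20, 24], 'b': [20, 20, 24]}
After line 4: result = d['b'] = [20, 20, 24]

[20, 20, 24]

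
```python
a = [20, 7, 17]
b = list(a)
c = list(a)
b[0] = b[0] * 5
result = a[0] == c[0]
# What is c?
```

After line 1: a = [20, 7, 17]
After line 2 (b = list(a), copy): a = [20, 7, 17], b = [20, 7, 17]
After line 3 (c = list(a) is a copy, new object): c = [20, 7, 17]
After line 4 (b[0] = 20 * 5 = 100; only b mutates (copy)): a = [20, 7, 17], b = [100, 7, 17], c = [20, 7, 17]
After line 5 (a[0] = 20, c[0] = 20; result = True)

[20, 7, 17]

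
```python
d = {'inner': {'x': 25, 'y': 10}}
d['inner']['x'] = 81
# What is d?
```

After line 1: d = {'inner': {'x': 25, 'y': 10}}
After line 2 (inner x overwritten): d = {'inner': {'x': 81, 'y': 10}}

{'inner': {'x': 81, 'y': 10}}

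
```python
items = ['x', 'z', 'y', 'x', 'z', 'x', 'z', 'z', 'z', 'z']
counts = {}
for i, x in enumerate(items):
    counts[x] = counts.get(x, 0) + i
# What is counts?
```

Initial: counts = {}, items = ['x', 'z', 'y', 'x', 'z', 'x', 'z', 'z', 'z', 'z']
i=0, x='x': counts = {'x': 0}
i=1, x='z': counts = {'x': 0, 'z': 1}
i=2, x='y': counts = {'x': 0, 'z': 1, 'y': 2}
i=3, x='x': counts = {'x': 3, 'z': 1, 'y': 2}
i=4, x='z': counts = {'x': 3, 'z': 5, 'y': 2}
i=5, x='x': counts = {'x': 8, 'z': 5, 'y': 2}
i=6, x='z': counts = {'x': 8, 'z': 11, 'y': 2}
i=7, x='z': counts = {'x': 8, 'z': 18, 'y': 2}
i=8, x='z': counts = {'x': 8, 'z': 26, 'y': 2}
i=9, x='z': counts = {'x': 8, 'z': 35, 'y': 2}

{'x': 8, 'z': 35, 'y': 2}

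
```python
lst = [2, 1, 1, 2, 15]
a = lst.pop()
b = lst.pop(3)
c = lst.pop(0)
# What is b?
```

After line 1: lst = [2, 1, 1, 2, 15]
After line 2 (pop() -> a = 15): lst = [2, 1, 1, 2]
After line 3 (pop(3) -> b = 2): lst = [2, 1, 1]
After line 4 (pop(0) -> c = 2): lst = [1, 1]

2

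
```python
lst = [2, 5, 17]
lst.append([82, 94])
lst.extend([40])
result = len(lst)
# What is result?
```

After line 1: lst = [2, 5, 17]
After line 2 (append adds [82, 94] as single element): lst = [2, 5, 17, [82, 94]]
After line 3 (extend unpacks [40], adds 40): lst = [2, 5, 17, [82, 94], 40]
After line 4: result = len(lst) = 5

5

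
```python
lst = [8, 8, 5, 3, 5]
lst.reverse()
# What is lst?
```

[5, 3, 5, 8, 8]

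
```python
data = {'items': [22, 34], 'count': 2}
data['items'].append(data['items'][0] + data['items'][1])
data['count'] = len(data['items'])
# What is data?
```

After line 1: data = {'items': [22, 34], 'count': 2}
After line 2 (append 22 + 34 = 56): data = {'items': [22, 34, 56], 'count': 2}
After line 3 (count = len(items) = 3): data = {'items': [22, 34, 56], 'count': 3}

{'items': [22, 34, 56], 'count': 3}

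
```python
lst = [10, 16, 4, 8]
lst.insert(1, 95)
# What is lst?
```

[10, 95, 16, 4, 8]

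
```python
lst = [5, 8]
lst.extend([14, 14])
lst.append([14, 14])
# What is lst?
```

After line 1: lst = [5, 8]
After line 2 (extend unpacks [14, 14]): lst = [5, 8, 14, 14]
After line 3 (append adds [14, 14] as single element): lst = [5, 8, 14, 14, [14, 14]]

[5, 8, 14, 14, [14, 14]]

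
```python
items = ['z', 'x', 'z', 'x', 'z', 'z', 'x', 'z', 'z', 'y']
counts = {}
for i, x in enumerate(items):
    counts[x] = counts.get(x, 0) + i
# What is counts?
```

Initial: counts = {}, items = ['z', 'x', 'z', 'x', 'z', 'z', 'x', 'z', 'z', 'y']
i=0, x='z': counts = {'z': 0}
i=1, x='x': counts = {'z': 0, 'x': 1}
i=2, x='z': counts = {'z': 2, 'x': 1}
i=3, x='x': counts = {'z': 2, 'x': 4}
i=4, x='z': counts = {'z': 6, 'x': 4}
i=5, x='z': counts = {'z': 11, 'x': 4}
i=6, x='x': counts = {'z': 11, 'x': 10}
i=7, x='z': counts = {'z': 18, 'x': 10}
i=8, x='z': counts = {'z': 26, 'x': 10}
i=9, x='y': counts = {'z': 26, 'x': 10, 'y': 9}

{'z': 26, 'x': 10, 'y': 9}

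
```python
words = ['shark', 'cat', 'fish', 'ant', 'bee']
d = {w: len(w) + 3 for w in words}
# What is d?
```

{'shark': 8, 'cat': 6, 'fish': 7, 'ant': 6, 'bee': 6}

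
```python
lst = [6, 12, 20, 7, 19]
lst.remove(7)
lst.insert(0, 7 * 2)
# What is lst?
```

After line 1: lst = [6, 12, 20, 7, 19]
After line 2 (remove first 7): lst = [6, 12, 20, 19]
After line 3 (insert 14 at index 0): lst = [14, 6, 12, 20, 19]

[14, 6, 12, 20, 19]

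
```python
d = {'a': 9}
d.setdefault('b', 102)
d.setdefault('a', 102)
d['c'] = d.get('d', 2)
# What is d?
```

After line 1: d = {'a': 9}
After line 2 (setdefault adds 'b'=102): d = {'a': 9, 'b': 102}
After line 3 (setdefault 'a' no-op, already exists): d = {'a': 9, 'b': 102}
After line 4 (get('d', 2) returns default since 'd' not in d): d = {'a': 9, 'b': 102, 'c': 2}

{'a': 9, 'b': 102, 'c': 2}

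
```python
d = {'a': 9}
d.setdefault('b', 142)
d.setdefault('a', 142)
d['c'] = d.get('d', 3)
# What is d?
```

After line 1: d = {'a': 9}
After line 2 (setdefault adds 'b'=142): d = {'a': 9, 'b': 142}
After line 3 (setdefault 'a' no-op, already exists): d = {'a': 9, 'b': 142}
After line 4 (get('d', 3) returns default since 'd' not in d): d = {'a': 9, 'b': 142, 'c': 3}

{'a': 9, 'b': 142, 'c': 3}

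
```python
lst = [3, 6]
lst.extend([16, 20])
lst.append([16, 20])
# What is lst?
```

After line 1: lst = [3, 6]
After line 2 (extend unpacks [16, 20]): lst = [3, 6, 16, 20]
After line 3 (append adds [16, 20] as single element): lst = [3, 6, 16, 20, [16, 20]]

[3, 6, 16, 20, [16, 20]]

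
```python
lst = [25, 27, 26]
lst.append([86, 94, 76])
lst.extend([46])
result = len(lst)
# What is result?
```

After line 1: lst = [25, 27, 26]
After line 2 (append adds [86, 94, 76] as single element): lst = [25, 27, 26, [86, 94, 76]]
After line 3 (extend unpacks [46], adds 46): lst = [25, 27, 26, [86, 94, 76], 46]
After line 4: result = len(lst) = 5

5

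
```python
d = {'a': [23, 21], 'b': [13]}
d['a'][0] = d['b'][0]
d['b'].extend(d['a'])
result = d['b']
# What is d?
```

After line 1: d = {'a': [23, 21], 'b': [13]}
After line 2 (a[0] = b[0] = 13): d = {'a': [13, 21], 'b': [13]}
After line 3 (b.extend(a) appends [13, 21]): d = {'a': [13, 21], 'b': [13, 13, 21]}
After line 4: result = d['b'] = [13, 13, 21]

{'a': [13, 21], 'b': [13, 13, 21]}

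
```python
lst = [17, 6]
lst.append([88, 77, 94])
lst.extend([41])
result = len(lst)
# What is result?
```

After line 1: lst = [17, 6]
After line 2 (append adds [88, 77, 94] as single element): lst = [17, 6, [88, 77, 94]]
After line 3 (extend unpacks [41], adds 41): lst = [17, 6, [88, 77, 94], 41]
After line 4: result = len(lst) = 4

4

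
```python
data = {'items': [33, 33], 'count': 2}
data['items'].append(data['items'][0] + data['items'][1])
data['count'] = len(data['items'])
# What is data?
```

After line 1: data = {'items': [33, 33], 'count': 2}
After line 2 (append 33 + 33 = 66): data = {'items': [33, 33, 66], 'count': 2}
After line 3 (count = len(items) = 3): data = {'items': [33, 33, 66], 'count': 3}

{'items': [33, 33, 66], 'count': 3}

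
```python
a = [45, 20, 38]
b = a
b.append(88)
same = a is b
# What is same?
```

After line 1: a = [45, 20, 38]
After line 2 (b = a is an alias, same object): a = [45, 20, 38], b = [45, 20, 38]
After line 3 (b.append mutates the shared list): a = [45, 20, 38, 88], b = [45, 20, 38, 88]
After line 4 (same = a is b; same object -> True): same = True

True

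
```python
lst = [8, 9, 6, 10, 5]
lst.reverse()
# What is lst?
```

[5, 10, 6, 9, 8]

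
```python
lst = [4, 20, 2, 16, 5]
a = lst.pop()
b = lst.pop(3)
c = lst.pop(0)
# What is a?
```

After line 1: lst = [4, 20, 2, 16, 5]
After line 2 (pop() -> a = 5): lst = [4, 20, 2, 16]
After line 3 (pop(3) -> b = 16): lst = [4, 20, 2]
After line 4 (pop(0) -> c = 4): lst = [20, 2]

5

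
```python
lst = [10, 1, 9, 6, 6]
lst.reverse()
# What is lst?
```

[6, 6, 9, 1, 10]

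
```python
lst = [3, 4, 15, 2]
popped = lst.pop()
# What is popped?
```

2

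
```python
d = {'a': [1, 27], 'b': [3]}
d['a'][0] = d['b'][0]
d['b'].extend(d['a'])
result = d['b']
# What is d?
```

After line 1: d = {'a': [1, 27], 'b': [3]}
After line 2 (a[0] = b[0] = 3): d = {'a': [3, 27], 'b': [3]}
After line 3 (b.extend(a) appends [3, 27]): d = {'a': [3, 27], 'b': [3, 3, 27]}
After line 4: result = d['b'] = [3, 3, 27]

{'a': [3, 27], 'b': [3, 3, 27]}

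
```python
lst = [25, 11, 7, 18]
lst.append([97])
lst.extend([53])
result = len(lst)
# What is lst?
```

After line 1: lst = [25, 11, 7, 18]
After line 2 (append adds [97] as single element): lst = [25, 11, 7, 18, [97]]
After line 3 (extend unpacks [53], adds 53): lst = [25, 11, 7, 18, [97], 53]
After line 4: result = len(lst) = 6

[25, 11, 7, 18, [97], 53]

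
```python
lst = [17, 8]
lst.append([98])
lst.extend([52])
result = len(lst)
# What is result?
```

After line 1: lst = [17, 8]
After line 2 (append adds [98] as single element): lst = [17, 8, [98]]
After line 3 (extend unpacks [52], adds 52): lst = [17, 8, [98], 52]
After line 4: result = len(lst) = 4

4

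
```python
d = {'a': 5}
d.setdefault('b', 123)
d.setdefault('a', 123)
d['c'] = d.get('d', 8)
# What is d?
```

After line 1: d = {'a': 5}
After line 2 (setdefault adds 'b'=123): d = {'a': 5, 'b': 123}
After line 3 (setdefault 'a' no-op, already exists): d = {'a': 5, 'b': 123}
After line 4 (get('d', 8) returns default since 'd' not in d): d = {'a': 5, 'b': 123, 'c': 8}

{'a': 5, 'b': 123, 'c': 8}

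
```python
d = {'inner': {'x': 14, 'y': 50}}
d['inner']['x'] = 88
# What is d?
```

After line 1: d = {'inner': {'x': 14, 'y': 50}}
After line 2 (inner x overwritten): d = {'inner': {'x': 88, 'y': 50}}

{'inner': {'x': 88, 'y': 50}}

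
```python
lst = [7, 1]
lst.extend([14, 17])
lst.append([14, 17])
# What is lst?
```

After line 1: lst = [7, 1]
After line 2 (extend unpacks [14, 17]): lst = [7, 1, 14, 17]
After line 3 (append adds [14, 17] as single element): lst = [7, 1, 14, 17, [14, 17]]

[7, 1, 14, 17, [14, 17]]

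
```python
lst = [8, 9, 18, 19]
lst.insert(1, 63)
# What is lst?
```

[8, 63, 9, 18, 19]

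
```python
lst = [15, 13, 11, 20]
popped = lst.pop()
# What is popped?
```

20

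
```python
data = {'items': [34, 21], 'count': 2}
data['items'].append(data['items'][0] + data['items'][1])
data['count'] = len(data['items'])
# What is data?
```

After line 1: data = {'items': [34, 21], 'count': 2}
After line 2 (append 34 + 21 = 55): data = {'items': [34, 21, 55], 'count': 2}
After line 3 (count = len(items) = 3): data = {'items': [34, 21, 55], 'count': 3}

{'items': [34, 21, 55], 'count': 3}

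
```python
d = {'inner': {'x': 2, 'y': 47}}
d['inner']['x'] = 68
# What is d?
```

After line 1: d = {'inner': {'x': 2, 'y': 47}}
After line 2 (inner x overwritten): d = {'inner': {'x': 68, 'y': 47}}

{'inner': {'x': 68, 'y': 47}}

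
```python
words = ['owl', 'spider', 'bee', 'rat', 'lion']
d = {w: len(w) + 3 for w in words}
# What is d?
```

{'owl': 6, 'spider': 9, 'bee': 6, 'rat': 6, 'lion': 7}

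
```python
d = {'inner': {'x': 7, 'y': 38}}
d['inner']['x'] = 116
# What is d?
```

After line 1: d = {'inner': {'x': 7, 'y': 38}}
After line 2 (inner x overwritten): d = {'inner': {'x': 116, 'y': 38}}

{'inner': {'x': 116, 'y': 38}}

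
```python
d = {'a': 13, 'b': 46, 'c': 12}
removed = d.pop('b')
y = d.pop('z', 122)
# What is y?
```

After line 1: d = {'a': 13, 'b': 46, 'c': 12}
After line 2 (pop 'b' returns 46): d = {'a': 13, 'c': 12}, removed = 46
After line 3 (pop 'z' missing, returns default 122): d = {'a': 13, 'c': 12}, y = 122

122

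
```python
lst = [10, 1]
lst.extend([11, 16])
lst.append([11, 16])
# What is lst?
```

After line 1: lst = [10, 1]
After line 2 (extend unpacks [11, 16]): lst = [10, 1, 11, 16]
After line 3 (append adds [11, 16] as single element): lst = [10, 1, 11, 16, [11, 16]]

[10, 1, 11, 16, [11, 16]]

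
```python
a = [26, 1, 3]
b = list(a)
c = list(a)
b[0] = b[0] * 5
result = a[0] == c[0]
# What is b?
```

After line 1: a = [26, 1, 3]
After line 2 (b = list(a), copy): a = [26, 1, 3], b = [26, 1, 3]
After line 3 (c = list(a) is a copy, new object): c = [26, 1, 3]
After line 4 (b[0] = 26 * 5 = 130; only b mutates (copy)): a = [26, 1, 3], b = [130, 1, 3], c = [26, 1, 3]
After line 5 (a[0] = 26, c[0] = 26; result = True)

[130, 1, 3]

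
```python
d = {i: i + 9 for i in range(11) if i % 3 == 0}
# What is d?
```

{0: 9, 3: 12, 6: 15, 9: 18}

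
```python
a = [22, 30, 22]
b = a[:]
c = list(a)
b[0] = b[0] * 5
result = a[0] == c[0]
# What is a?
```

After line 1: a = [22, 30, 22]
After line 2 (b = a[:], copy): a = [22, 30, 22], b = [22, 30, 22]
After line 3 (c = list(a) is a copy, new object): c = [22, 30, 22]
After line 4 (b[0] = 22 * 5 = 110; only b mutates (copy)): a = [22, 30, 22], b = [110, 30, 22], c = [22, 30, 22]
After line 5 (a[0] = 22, c[0] = 22; result = True)

[22, 30, 22]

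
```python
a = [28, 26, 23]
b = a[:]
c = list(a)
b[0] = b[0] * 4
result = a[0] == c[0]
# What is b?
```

After line 1: a = [28, 26, 23]
After line 2 (b = a[:], copy): a = [28, 26, 23], b = [28, 26, 23]
After line 3 (c = list(a) is a copy, new object): c = [28, 26, 23]
After line 4 (b[0] = 28 * 4 = 112; only b mutates (copy)): a = [28, 26, 23], b = [112, 26, 23], c = [28, 26, 23]
After line 5 (a[0] = 28, c[0] = 28; result = True)

[112, 26, 23]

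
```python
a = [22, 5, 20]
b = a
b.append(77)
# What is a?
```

After line 1: a = [22, 5, 20]
After line 2 (b = a is an alias, same object): a = [22, 5, 20], b = [22, 5, 20]
After line 3 (b.append mutates the shared list): a = [22, 5, 20, 77], b = [22, 5, 20, 77]

[22, 5, 20, 77]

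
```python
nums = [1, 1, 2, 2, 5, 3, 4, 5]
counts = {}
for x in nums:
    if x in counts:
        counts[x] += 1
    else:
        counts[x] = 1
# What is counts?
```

Initial: counts = {}, nums = [1, 1, 2, 2, 5, 3, 4, 5]
See 1: counts = {1: 1}
See 1: counts = {1: 2}
See 2: counts = {1: 2, 2: 1}
See 2: counts = {1: 2, 2: 2}
See 5: counts = {1: 2, 2: 2, 5: 1}
See 3: counts = {1: 2, 2: 2, 5: 1, 3: 1}
See 4: counts = {1: 2, 2: 2, 5: 1, 3: 1, 4: 1}
See 5: counts = {1: 2, 2: 2, 5: 2, 3: 1, 4: 1}

{1: 2, 2: 2, 5: 2, 3: 1, 4: 1}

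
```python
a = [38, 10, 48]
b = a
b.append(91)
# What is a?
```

After line 1: a = [38, 10, 48]
After line 2 (b = a is an alias, same object): a = [38, 10, 48], b = [38, 10, 48]
After line 3 (b.append mutates the shared list): a = [38, 10, 48, 91], b = [38, 10, 48, 91]

[38, 10, 48, 91]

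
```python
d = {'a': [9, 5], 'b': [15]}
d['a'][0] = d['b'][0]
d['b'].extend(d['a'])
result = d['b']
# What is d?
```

After line 1: d = {'a': [9, 5], 'b': [15]}
After line 2 (a[0] = b[0] = 15): d = {'a': [15, 5], 'b': [15]}
After line 3 (b.extend(a) appends [15, 5]): d = {'a': [15, 5], 'b': [15, 15, 5]}
After line 4: result = d['b'] = [15, 15, 5]

{'a': [15, 5], 'b': [15, 15, 5]}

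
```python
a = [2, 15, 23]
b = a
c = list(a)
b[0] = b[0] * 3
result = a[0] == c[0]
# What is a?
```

After line 1: a = [2, 15, 23]
After line 2 (b = a, alias): a = [2, 15, 23], b = [2, 15, 23]
After line 3 (c = list(a) is a copy, new object): c = [2, 15, 23]
After line 4 (b[0] = 2 * 3 = 6; mutates shared a/b): a = b = [6, 15, 23], c = [2, 15, 23]
After line 5 (a[0] = 6, c[0] = 2; result = False)

[6, 15, 23]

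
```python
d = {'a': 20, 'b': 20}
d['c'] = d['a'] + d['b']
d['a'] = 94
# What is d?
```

After line 1: d = {'a': 20, 'b': 20}
After line 2 (d['c'] = 20 + 20): d = {'a': 20, 'b': 20, 'c': 40}
After line 3: d = {'a': 94, 'b': 20, 'c': 40}

{'a': 94, 'b': 20, 'c': 40}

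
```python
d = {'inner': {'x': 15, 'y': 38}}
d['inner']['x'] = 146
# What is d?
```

After line 1: d = {'inner': {'x': 15, 'y': 38}}
After line 2 (inner x overwritten): d = {'inner': {'x': 146, 'y': 38}}

{'inner': {'x': 146, 'y': 38}}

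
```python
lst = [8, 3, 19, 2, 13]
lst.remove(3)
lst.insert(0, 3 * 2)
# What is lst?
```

After line 1: lst = [8, 3, 19, 2, 13]
After line 2 (remove first 3): lst = [8, 19, 2, 13]
After line 3 (insert 6 at index 0): lst = [6, 8, 19, 2, 13]

[6, 8, 19, 2, 13]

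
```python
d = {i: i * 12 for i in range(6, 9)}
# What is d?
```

{6: 72, 7: 84, 8: 96}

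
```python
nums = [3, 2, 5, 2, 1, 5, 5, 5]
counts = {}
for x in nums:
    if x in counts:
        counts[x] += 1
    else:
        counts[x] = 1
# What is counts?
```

Initial: counts = {}, nums = [3, 2, 5, 2, 1, 5, 5, 5]
See 3: counts = {3: 1}
See 2: counts = {3: 1, 2: 1}
See 5: counts = {3: 1, 2: 1, 5: 1}
See 2: counts = {3: 1, 2: 2, 5: 1}
See 1: counts = {3: 1, 2: 2, 5: 1, 1: 1}
See 5: counts = {3: 1, 2: 2, 5: 2, 1: 1}
See 5: counts = {3: 1, 2: 2, 5: 3, 1: 1}
See 5: counts = {3: 1, 2: 2, 5: 4, 1: 1}

{3: 1, 2: 2, 5: 4, 1: 1}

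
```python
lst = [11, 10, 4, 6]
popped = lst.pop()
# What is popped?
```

6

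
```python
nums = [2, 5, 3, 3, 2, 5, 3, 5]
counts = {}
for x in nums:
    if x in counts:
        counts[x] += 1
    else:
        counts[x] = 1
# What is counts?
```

Initial: counts = {}, nums = [2, 5, 3, 3, 2, 5, 3, 5]
See 2: counts = {2: 1}
See 5: counts = {2: 1, 5: 1}
See 3: counts = {2: 1, 5: 1, 3: 1}
See 3: counts = {2: 1, 5: 1, 3: 2}
See 2: counts = {2: 2, 5: 1, 3: 2}
See 5: counts = {2: 2, 5: 2, 3: 2}
See 3: counts = {2: 2, 5: 2, 3: 3}
See 5: counts = {2: 2, 5: 3, 3: 3}

{2: 2, 5: 3, 3: 3}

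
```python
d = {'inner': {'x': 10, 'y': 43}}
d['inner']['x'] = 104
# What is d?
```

After line 1: d = {'inner': {'x': 10, 'y': 43}}
After line 2 (inner x overwritten): d = {'inner': {'x': 104, 'y': 43}}

{'inner': {'x': 104, 'y': 43}}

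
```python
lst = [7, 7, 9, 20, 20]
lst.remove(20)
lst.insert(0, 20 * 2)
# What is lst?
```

After line 1: lst = [7, 7, 9, 20, 20]
After line 2 (remove first 20): lst = [7, 7, 9, 20]
After line 3 (insert 40 at index 0): lst = [40, 7, 7, 9, 20]

[40, 7, 7, 9, 20]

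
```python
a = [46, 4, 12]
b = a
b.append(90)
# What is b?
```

After line 1: a = [46, 4, 12]
After line 2 (b = a is an alias, same object): a = [46, 4, 12], b = [46, 4, 12]
After line 3 (b.append mutates the shared list): a = [46, 4, 12, 90], b = [46, 4, 12, 90]

[46, 4, 12, 90]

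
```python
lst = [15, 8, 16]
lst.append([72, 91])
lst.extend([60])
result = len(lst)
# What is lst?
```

After line 1: lst = [15, 8, 16]
After line 2 (append adds [72, 91] as single element): lst = [15, 8, 16, [72, 91]]
After line 3 (extend unpacks [60], adds 60): lst = [15, 8, 16, [72, 91], 60]
After line 4: result = len(lst) = 5

[15, 8, 16, [72, 91], 60]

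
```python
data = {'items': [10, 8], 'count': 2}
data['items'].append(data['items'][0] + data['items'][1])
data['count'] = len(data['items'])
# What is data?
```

After line 1: data = {'items': [10, 8], 'count': 2}
After line 2 (append 10 + 8 = 18): data = {'items': [10, 8, 18], 'count': 2}
After line 3 (count = len(items) = 3): data = {'items': [10, 8, 18], 'count': 3}

{'items': [10, 8, 18], 'count': 3}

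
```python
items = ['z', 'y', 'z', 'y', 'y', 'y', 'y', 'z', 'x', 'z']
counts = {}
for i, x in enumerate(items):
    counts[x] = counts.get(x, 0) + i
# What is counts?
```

Initial: counts = {}, items = ['z', 'y', 'z', 'y', 'y', 'y', 'y', 'z', 'x', 'z']
i=0, x='z': counts = {'z': 0}
i=1, x='y': counts = {'z': 0, 'y': 1}
i=2, x='z': counts = {'z': 2, 'y': 1}
i=3, x='y': counts = {'z': 2, 'y': 4}
i=4, x='y': counts = {'z': 2, 'y': 8}
i=5, x='y': counts = {'z': 2, 'y': 13}
i=6, x='y': counts = {'z': 2, 'y': 19}
i=7, x='z': counts = {'z': 9, 'y': 19}
i=8, x='x': counts = {'z': 9, 'y': 19, 'x': 8}
i=9, x='z': counts = {'z': 18, 'y': 19, 'x': 8}

{'z': 18, 'y': 19, 'x': 8}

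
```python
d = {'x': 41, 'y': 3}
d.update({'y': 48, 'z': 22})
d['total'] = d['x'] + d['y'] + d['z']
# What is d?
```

After line 1: d = {'x': 41, 'y': 3}
After line 2 (y overwritten, z added): d = {'x': 41, 'y': 48, 'z': 22}
After line 3 (total = 41 + 48 + 22 = 111): d = {'x': 41, 'y': 48, 'z': 22, 'total': 111}

{'x': 41, 'y': 48, 'z': 22, 'total': 111}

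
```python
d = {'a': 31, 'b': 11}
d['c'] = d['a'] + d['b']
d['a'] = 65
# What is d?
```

After line 1: d = {'a': 31, 'b': 11}
After line 2 (d['c'] = 31 + 11): d = {'a': 31, 'b': 11, 'c': 42}
After line 3: d = {'a': 65, 'b': 11, 'c': 42}

{'a': 65, 'b': 11, 'c': 42}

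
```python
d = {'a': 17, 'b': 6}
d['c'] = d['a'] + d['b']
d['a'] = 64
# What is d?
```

After line 1: d = {'a': 17, 'b': 6}
After line 2 (d['c'] = 17 + 6): d = {'a': 17, 'b': 6, 'c': 23}
After line 3: d = {'a': 64, 'b': 6, 'c': 23}

{'a': 64, 'b': 6, 'c': 23}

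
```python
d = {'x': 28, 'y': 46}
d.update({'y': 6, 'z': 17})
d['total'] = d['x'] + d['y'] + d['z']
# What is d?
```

After line 1: d = {'x': 28, 'y': 46}
After line 2 (y overwritten, z added): d = {'x': 28, 'y': 6, 'z': 17}
After line 3 (total = 28 + 6 + 17 = 51): d = {'x': 28, 'y': 6, 'z': 17, 'total': 51}

{'x': 28, 'y': 6, 'z': 17, 'total': 51}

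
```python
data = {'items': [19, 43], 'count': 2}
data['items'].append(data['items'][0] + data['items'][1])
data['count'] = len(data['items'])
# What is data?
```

After line 1: data = {'items': [19, 43], 'count': 2}
After line 2 (append 19 + 43 = 62): data = {'items': [19, 43, 62], 'count': 2}
After line 3 (count = len(items) = 3): data = {'items': [19, 43, 62], 'count': 3}

{'items': [19, 43, 62], 'count': 3}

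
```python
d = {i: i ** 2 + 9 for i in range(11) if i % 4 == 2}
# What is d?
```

{2: 13, 6: 45, 10: 109}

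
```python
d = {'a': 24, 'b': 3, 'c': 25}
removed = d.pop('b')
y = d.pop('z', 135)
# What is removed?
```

After line 1: d = {'a': 24, 'b': 3, 'c': 25}
After line 2 (pop 'b' returns 3): d = {'a': 24, 'c': 25}, removed = 3
After line 3 (pop 'z' missing, returns default 135): d = {'a': 24, 'c': 25}, y = 135

3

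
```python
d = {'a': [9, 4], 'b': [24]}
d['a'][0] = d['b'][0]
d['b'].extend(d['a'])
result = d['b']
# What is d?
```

After line 1: d = {'a': [9, 4], 'b': [24]}
After line 2 (a[0] = b[0] = 24): d = {'a': [24, 4], 'b': [24]}
After line 3 (b.extend(a) appends [24, 4]): d = {'a': [24, 4], 'b': [24, 24, 4]}
After line 4: result = d['b'] = [24, 24, 4]

{'a': [24, 4], 'b': [24, 24, 4]}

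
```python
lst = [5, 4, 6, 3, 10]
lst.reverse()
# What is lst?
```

[10, 3, 6, 4, 5]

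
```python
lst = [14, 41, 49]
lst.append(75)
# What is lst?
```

[14, 41, 49, 75]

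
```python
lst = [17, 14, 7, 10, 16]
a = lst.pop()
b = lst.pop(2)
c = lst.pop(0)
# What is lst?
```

After line 1: lst = [17, 14, 7, 10, 16]
After line 2 (pop() -> a = 16): lst = [17, 14, 7, 10]
After line 3 (pop(2) -> b = 7): lst = [17, 14, 10]
After line 4 (pop(0) -> c = 17): lst = [14, 10]

[14, 10]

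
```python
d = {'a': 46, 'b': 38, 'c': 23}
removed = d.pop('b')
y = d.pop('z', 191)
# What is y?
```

After line 1: d = {'a': 46, 'b': 38, 'c': 23}
After line 2 (pop 'b' returns 38): d = {'a': 46, 'c': 23}, removed = 38
After line 3 (pop 'z' missing, returns default 191): d = {'a': 46, 'c': 23}, y = 191

191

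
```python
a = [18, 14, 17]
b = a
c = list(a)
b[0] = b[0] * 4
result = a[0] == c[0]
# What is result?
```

After line 1: a = [18, 14, 17]
After line 2 (b = a, alias): a = [18, 14, 17], b = [18, 14, 17]
After line 3 (c = list(a) is a copy, new object): c = [18, 14, 17]
After line 4 (b[0] = 18 * 4 = 72; mutates shared a/b): a = b = [72, 14, 17], c = [18, 14, 17]
After line 5 (a[0] = 72, c[0] = 18; result = False)

False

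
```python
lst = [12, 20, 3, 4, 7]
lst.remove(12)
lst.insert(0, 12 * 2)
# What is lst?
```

After line 1: lst = [12, 20, 3, 4, 7]
After line 2 (remove first 12): lst = [20, 3, 4, 7]
After line 3 (insert 24 at index 0): lst = [24, 20, 3, 4, 7]

[24, 20, 3, 4, 7]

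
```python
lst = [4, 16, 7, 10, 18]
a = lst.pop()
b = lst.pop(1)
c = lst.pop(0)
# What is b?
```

After line 1: lst = [4, 16, 7, 10, 18]
After line 2 (pop() -> a = 18): lst = [4, 16, 7, 10]
After line 3 (pop(1) -> b = 16): lst = [4, 7, 10]
After line 4 (pop(0) -> c = 4): lst = [7, 10]

16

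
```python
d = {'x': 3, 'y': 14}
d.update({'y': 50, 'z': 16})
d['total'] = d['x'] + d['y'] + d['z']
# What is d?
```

After line 1: d = {'x': 3, 'y': 14}
After line 2 (y overwritten, z added): d = {'x': 3, 'y': 50, 'z': 16}
After line 3 (total = 3 + 50 + 16 = 69): d = {'x': 3, 'y': 50, 'z': 16, 'total': 69}

{'x': 3, 'y': 50, 'z': 16, 'total': 69}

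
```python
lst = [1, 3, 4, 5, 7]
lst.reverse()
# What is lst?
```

[7, 5, 4, 3, 1]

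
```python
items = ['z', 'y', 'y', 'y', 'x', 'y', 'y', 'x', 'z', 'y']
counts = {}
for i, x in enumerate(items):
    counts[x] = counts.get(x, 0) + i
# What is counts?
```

Initial: counts = {}, items = ['z', 'y', 'y', 'y', 'x', 'y', 'y', 'x', 'z', 'y']
i=0, x='z': counts = {'z': 0}
i=1, x='y': counts = {'z': 0, 'y': 1}
i=2, x='y': counts = {'z': 0, 'y': 3}
i=3, x='y': counts = {'z': 0, 'y': 6}
i=4, x='x': counts = {'z': 0, 'y': 6, 'x': 4}
i=5, x='y': counts = {'z': 0, 'y': 11, 'x': 4}
i=6, x='y': counts = {'z': 0, 'y': 17, 'x': 4}
i=7, x='x': counts = {'z': 0, 'y': 17, 'x': 11}
i=8, x='z': counts = {'z': 8, 'y': 17, 'x': 11}
i=9, x='y': counts = {'z': 8, 'y': 26, 'x': 11}

{'z': 8, 'y': 26, 'x': 11}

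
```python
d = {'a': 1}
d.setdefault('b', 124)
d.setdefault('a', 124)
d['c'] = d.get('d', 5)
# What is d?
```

After line 1: d = {'a': 1}
After line 2 (setdefault adds 'b'=124): d = {'a': 1, 'b': 124}
After line 3 (setdefault 'a' no-op, already exists): d = {'a': 1, 'b': 124}
After line 4 (get('d', 5) returns default since 'd' not in d): d = {'a': 1, 'b': 124, 'c': 5}

{'a': 1, 'b': 124, 'c': 5}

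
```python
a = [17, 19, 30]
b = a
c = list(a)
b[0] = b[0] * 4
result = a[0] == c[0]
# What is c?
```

After line 1: a = [17, 19, 30]
After line 2 (b = a, alias): a = [17, 19, 30], b = [17, 19, 30]
After line 3 (c = list(a) is a copy, new object): c = [17, 19, 30]
After line 4 (b[0] = 17 * 4 = 68; mutates shared a/b): a = b = [68, 19, 30], c = [17, 19, 30]
After line 5 (a[0] = 68, c[0] = 17; result = False)

[17, 19, 30]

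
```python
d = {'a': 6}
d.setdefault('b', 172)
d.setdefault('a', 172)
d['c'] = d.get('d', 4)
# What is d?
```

After line 1: d = {'a': 6}
After line 2 (setdefault adds 'b'=172): d = {'a': 6, 'b': 172}
After line 3 (setdefault 'a' no-op, already exists): d = {'a': 6, 'b': 172}
After line 4 (get('d', 4) returns default since 'd' not in d): d = {'a': 6, 'b': 172, 'c': 4}

{'a': 6, 'b': 172, 'c': 4}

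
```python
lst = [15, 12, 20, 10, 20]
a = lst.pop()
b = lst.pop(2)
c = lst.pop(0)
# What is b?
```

After line 1: lst = [15, 12, 20, 10, 20]
After line 2 (pop() -> a = 20): lst = [15, 12, 20, 10]
After line 3 (pop(2) -> b = 20): lst = [15, 12, 10]
After line 4 (pop(0) -> c = 15): lst = [12, 10]

20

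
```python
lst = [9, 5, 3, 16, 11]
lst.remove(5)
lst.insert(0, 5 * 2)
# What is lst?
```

After line 1: lst = [9, 5, 3, 16, 11]
After line 2 (remove first 5): lst = [9, 3, 16, 11]
After line 3 (insert 10 at index 0): lst = [10, 9, 3, 16, 11]

[10, 9, 3, 16, 11]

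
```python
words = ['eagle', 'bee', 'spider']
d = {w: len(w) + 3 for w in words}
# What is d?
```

{'eagle': 8, 'bee': 6, 'spider': 9}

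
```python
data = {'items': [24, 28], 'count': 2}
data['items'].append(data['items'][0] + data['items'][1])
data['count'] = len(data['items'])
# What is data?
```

After line 1: data = {'items': [24, 28], 'count': 2}
After line 2 (append 24 + 28 = 52): data = {'items': [24, 28, 52], 'count': 2}
After line 3 (count = len(items) = 3): data = {'items': [24, 28, 52], 'count': 3}

{'items': [24, 28, 52], 'count': 3}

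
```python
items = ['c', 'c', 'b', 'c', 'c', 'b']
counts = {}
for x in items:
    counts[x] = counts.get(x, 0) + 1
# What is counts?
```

Initial: counts = {}, items = ['c', 'c', 'b', 'c', 'c', 'b']
See 'c': counts = {'c': 1}
See 'c': counts = {'c': 2}
See 'b': counts = {'c': 2, 'b': 1}
See 'c': counts = {'c': 3, 'b': 1}
See 'c': counts = {'c': 4, 'b': 1}
See 'b': counts = {'c': 4, 'b': 2}

{'c': 4, 'b': 2}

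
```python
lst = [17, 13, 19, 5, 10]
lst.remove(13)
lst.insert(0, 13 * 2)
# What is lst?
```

After line 1: lst = [17, 13, 19, 5, 10]
After line 2 (remove first 13): lst = [17, 19, 5, 10]
After line 3 (insert 26 at index 0): lst = [26, 17, 19, 5, 10]

[26, 17, 19, 5, 10]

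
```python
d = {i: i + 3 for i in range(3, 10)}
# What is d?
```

{3: 6, 4: 7, 5: 8, 6: 9, 7: 10, 8: 11, 9: 12}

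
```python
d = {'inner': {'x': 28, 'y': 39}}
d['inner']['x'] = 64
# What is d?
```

After line 1: d = {'inner': {'x': 28, 'y': 39}}
After line 2 (inner x overwritten): d = {'inner': {'x': 64, 'y': 39}}

{'inner': {'x': 64, 'y': 39}}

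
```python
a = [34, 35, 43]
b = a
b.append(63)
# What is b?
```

After line 1: a = [34, 35, 43]
After line 2 (b = a is an alias, same object): a = [34, 35, 43], b = [34, 35, 43]
After line 3 (b.append mutates the shared list): a = [34, 35, 43, 63], b = [34, 35, 43, 63]

[34, 35, 43, 63]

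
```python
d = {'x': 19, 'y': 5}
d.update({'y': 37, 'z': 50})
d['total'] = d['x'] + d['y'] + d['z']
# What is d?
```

After line 1: d = {'x': 19, 'y': 5}
After line 2 (y overwritten, z added): d = {'x': 19, 'y': 37, 'z': 50}
After line 3 (total = 19 + 37 + 50 = 106): d = {'x': 19, 'y': 37, 'z': 50, 'total': 106}

{'x': 19, 'y': 37, 'z': 50, 'total': 106}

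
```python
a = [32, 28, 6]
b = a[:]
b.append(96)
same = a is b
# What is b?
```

After line 1: a = [32, 28, 6]
After line 2 (b = a[:] is a shallow copy, new object): a = [32, 28, 6], b = [32, 28, 6]
After line 3 (append only mutates b): a = [32, 28, 6], b = [32, 28, 6, 96]
After line 4 (same = a is b; different objects -> False): same = False

[32, 28, 6, 96]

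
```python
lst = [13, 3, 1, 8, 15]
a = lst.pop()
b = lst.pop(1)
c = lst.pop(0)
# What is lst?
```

After line 1: lst = [13, 3, 1, 8, 15]
After line 2 (pop() -> a = 15): lst = [13, 3, 1, 8]
After line 3 (pop(1) -> b = 3): lst = [13, 1, 8]
After line 4 (pop(0) -> c = 13): lst = [1, 8]

[1, 8]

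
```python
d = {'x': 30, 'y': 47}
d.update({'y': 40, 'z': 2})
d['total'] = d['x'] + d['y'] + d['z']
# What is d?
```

After line 1: d = {'x': 30, 'y': 47}
After line 2 (y overwritten, z added): d = {'x': 30, 'y': 40, 'z': 2}
After line 3 (total = 30 + 40 + 2 = 72): d = {'x': 30, 'y': 40, 'z': 2, 'total': 72}

{'x': 30, 'y': 40, 'z': 2, 'total': 72}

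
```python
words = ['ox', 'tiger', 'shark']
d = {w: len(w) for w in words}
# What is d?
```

{'ox': 2, 'tiger': 5, 'shark': 5}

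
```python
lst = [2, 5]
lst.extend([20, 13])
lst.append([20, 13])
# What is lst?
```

After line 1: lst = [2, 5]
After line 2 (extend unpacks [20, 13]): lst = [2, 5, 20, 13]
After line 3 (append adds [20, 13] as single element): lst = [2, 5, 20, 13, [20, 13]]

[2, 5, 20, 13, [20, 13]]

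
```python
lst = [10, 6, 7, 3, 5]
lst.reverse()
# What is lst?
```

[5, 3, 7, 6, 10]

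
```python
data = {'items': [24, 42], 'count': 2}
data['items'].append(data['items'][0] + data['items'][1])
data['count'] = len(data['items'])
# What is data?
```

After line 1: data = {'items': [24, 42], 'count': 2}
After line 2 (append 24 + 42 = 66): data = {'items': [24, 42, 66], 'count': 2}
After line 3 (count = len(items) = 3): data = {'items': [24, 42, 66], 'count': 3}

{'items': [24, 42, 66], 'count': 3}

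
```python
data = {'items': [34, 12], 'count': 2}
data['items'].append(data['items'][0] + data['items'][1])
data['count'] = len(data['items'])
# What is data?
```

After line 1: data = {'items': [34, 12], 'count': 2}
After line 2 (append 34 + 12 = 46): data = {'items': [34, 12, 46], 'count': 2}
After line 3 (count = len(items) = 3): data = {'items': [34, 12, 46], 'count': 3}

{'items': [34, 12, 46], 'count': 3}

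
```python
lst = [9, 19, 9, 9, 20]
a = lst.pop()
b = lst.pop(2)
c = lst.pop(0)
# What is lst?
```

After line 1: lst = [9, 19, 9, 9, 20]
After line 2 (pop() -> a = 20): lst = [9, 19, 9, 9]
After line 3 (pop(2) -> b = 9): lst = [9, 19, 9]
After line 4 (pop(0) -> c = 9): lst = [19, 9]

[19, 9]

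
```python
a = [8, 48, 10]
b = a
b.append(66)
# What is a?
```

After line 1: a = [8, 48, 10]
After line 2 (b = a is an alias, same object): a = [8, 48, 10], b = [8, 48, 10]
After line 3 (b.append mutates the shared list): a = [8, 48, 10, 66], b = [8, 48, 10, 66]

[8, 48, 10, 66]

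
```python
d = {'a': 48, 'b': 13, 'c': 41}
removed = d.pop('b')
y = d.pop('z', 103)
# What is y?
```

After line 1: d = {'a': 48, 'b': 13, 'c': 41}
After line 2 (pop 'b' returns 13): d = {'a': 48, 'c': 41}, removed = 13
After line 3 (pop 'z' missing, returns default 103): d = {'a': 48, 'c': 41}, y = 103

103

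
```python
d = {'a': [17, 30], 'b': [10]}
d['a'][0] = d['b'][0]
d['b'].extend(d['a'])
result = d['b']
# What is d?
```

After line 1: d = {'a': [17, 30], 'b': [10]}
After line 2 (a[0] = b[0] = 10): d = {'a': [10, 30], 'b': [10]}
After line 3 (b.extend(a) appends [10, 30]): d = {'a': [10, 30], 'b': [10, 10, 30]}
After line 4: result = d['b'] = [10, 10, 30]

{'a': [10, 30], 'b': [10, 10, 30]}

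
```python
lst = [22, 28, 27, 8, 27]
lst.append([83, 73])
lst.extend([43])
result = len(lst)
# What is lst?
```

After line 1: lst = [22, 28, 27, 8, 27]
After line 2 (append adds [83, 73] as single element): lst = [22, 28, 27, 8, 27, [83, 73]]
After line 3 (extend unpacks [43], adds 43): lst = [22, 28, 27, 8, 27, [83, 73], 43]
After line 4: result = len(lst) = 7

[22, 28, 27, 8, 27, [83, 73], 43]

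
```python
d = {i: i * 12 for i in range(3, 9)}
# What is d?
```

{3: 36, 4: 48, 5: 60, 6: 72, 7: 84, 8: 96}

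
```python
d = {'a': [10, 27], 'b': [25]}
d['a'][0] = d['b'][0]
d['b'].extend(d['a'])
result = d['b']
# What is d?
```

After line 1: d = {'a': [10, 27], 'b': [25]}
After line 2 (a[0] = b[0] = 25): d = {'a': [25, 27], 'b': [25]}
After line 3 (b.extend(a) appends [25, 27]): d = {'a': [25, 27], 'b': [25, 25, 27]}
After line 4: result = d['b'] = [25, 25, 27]

{'a': [25, 27], 'b': [25, 25, 27]}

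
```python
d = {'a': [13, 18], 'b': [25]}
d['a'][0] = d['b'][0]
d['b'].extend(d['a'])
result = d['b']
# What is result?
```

After line 1: d = {'a': [13, 18], 'b': [25]}
After line 2 (a[0] = b[0] = 25): d = {'a': [25, 18], 'b': [25]}
After line 3 (b.extend(a) appends [25, 18]): d = {'a': [25, 18], 'b': [25, 25, 18]}
After line 4: result = d['b'] = [25, 25, 18]

[25, 25, 18]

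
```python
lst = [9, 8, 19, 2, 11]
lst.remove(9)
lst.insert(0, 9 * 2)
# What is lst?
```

After line 1: lst = [9, 8, 19, 2, 11]
After line 2 (remove first 9): lst = [8, 19, 2, 11]
After line 3 (insert 18 at index 0): lst = [18, 8, 19, 2, 11]

[18, 8, 19, 2, 11]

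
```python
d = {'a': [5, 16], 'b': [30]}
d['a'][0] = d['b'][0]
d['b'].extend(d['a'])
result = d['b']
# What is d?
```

After line 1: d = {'a': [5, 16], 'b': [30]}
After line 2 (a[0] = b[0] = 30): d = {'a': [30, 16], 'b': [30]}
After line 3 (b.extend(a) appends [30, 16]): d = {'a': [30, 16], 'b': [30, 30, 16]}
After line 4: result = d['b'] = [30, 30, 16]

{'a': [30, 16], 'b': [30, 30, 16]}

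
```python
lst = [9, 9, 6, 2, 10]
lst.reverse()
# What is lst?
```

[10, 2, 6, 9, 9]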